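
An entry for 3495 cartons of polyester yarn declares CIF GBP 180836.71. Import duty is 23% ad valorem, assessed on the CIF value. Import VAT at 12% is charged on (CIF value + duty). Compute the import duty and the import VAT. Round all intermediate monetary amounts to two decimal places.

Import duty = 180836.71 × 23% = 41592.44
VAT base = CIF + duty = 180836.71 + 41592.44 = 222429.15
Import VAT = 222429.15 × 12% = 26691.50

Import duty: GBP 41592.44; import VAT: GBP 26691.50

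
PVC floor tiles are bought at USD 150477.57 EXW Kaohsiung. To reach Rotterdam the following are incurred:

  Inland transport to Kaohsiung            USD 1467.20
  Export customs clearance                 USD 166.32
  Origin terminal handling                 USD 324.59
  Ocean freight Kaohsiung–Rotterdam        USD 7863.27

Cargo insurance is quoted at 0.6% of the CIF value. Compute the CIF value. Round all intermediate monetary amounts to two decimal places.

CIF value: USD 161266.55

Let C be the CIF value. C = EXW price + pre-shipment costs + freight + 0.6% × C
C − 0.6% × C = 150477.57 + 1467.20 + 166.32 + 324.59 + 7863.27
0.994 × C = 160298.95
C = 160298.95 / 0.994 = 161266.55
Insurance premium = 0.6% × 161266.55 = 967.60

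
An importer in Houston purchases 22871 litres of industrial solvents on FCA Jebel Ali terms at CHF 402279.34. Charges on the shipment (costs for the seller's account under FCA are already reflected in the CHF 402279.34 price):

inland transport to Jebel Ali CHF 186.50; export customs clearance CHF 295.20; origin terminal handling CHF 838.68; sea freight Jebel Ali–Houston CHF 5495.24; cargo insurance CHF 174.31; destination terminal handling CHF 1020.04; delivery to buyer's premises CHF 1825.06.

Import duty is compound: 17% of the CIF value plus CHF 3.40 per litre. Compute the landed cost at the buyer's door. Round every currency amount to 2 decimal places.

FCA: the seller delivers export-cleared goods to the carrier; the buyer bears costs from that point.
Already in the invoice (seller's account under FCA): inland to port, export clearance — exclude.
CIF value = FCA price + origin terminal + freight + insurance = 402279.34 + 838.68 + 5495.24 + 174.31 = 408787.57
Ad valorem component: 408787.57 × 17% = 69493.89
Specific component: 22871 × 3.40 = 77761.40
Import duty = 69493.89 + 77761.40 = 147255.29
Buyer bears: origin terminal 838.68 + freight 5495.24 + insurance 174.31 + destination terminal 1020.04 + delivery 1825.06 + duty 147255.29 = 156608.62
Landed cost = invoice 402279.34 + 156608.62 = 558887.96

Total landed cost: CHF 558887.96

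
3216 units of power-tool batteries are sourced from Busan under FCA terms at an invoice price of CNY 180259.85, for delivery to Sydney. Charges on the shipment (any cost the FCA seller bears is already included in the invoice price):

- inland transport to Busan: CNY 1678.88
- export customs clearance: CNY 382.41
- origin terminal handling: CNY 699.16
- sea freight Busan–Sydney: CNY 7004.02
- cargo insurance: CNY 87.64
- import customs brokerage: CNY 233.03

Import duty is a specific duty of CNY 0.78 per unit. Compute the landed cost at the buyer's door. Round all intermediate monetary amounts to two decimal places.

Total landed cost: CNY 190792.18

FCA: the seller delivers export-cleared goods to the carrier; the buyer bears costs from that point.
Already in the invoice (seller's account under FCA): inland to port, export clearance — exclude.
CIF value = FCA price + origin terminal + freight + insurance = 180259.85 + 699.16 + 7004.02 + 87.64 = 188050.67
Import duty = 3216 × 0.78 = 2508.48
Buyer bears: origin terminal 699.16 + freight 7004.02 + insurance 87.64 + brokerage 233.03 + duty 2508.48 = 10532.33
Landed cost = invoice 180259.85 + 10532.33 = 190792.18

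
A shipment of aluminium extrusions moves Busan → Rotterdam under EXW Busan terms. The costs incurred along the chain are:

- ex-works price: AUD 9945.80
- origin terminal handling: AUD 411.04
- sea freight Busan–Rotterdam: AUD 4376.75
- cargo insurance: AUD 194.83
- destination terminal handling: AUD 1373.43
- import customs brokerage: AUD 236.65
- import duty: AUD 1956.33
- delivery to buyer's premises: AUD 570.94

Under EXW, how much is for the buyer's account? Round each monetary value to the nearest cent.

EXW: the seller makes goods available at their premises; the buyer bears all onward costs.
Seller's account: goods 9945.80 = 9945.80
Buyer's account: origin terminal 411.04 + freight 4376.75 + insurance 194.83 + destination terminal 1373.43 + brokerage 236.65 + duty 1956.33 + delivery 570.94 = 9119.97

Buyer's account: AUD 9119.97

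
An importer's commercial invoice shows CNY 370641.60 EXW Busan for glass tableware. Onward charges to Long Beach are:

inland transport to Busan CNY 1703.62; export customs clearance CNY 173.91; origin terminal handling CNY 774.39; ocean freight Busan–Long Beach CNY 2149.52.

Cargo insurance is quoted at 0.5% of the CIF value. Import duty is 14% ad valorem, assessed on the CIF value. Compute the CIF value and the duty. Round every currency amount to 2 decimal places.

CIF value: CNY 377329.69; import duty: CNY 52826.16

Let C be the CIF value. C = EXW price + pre-shipment costs + freight + 0.5% × C
C − 0.5% × C = 370641.60 + 1703.62 + 173.91 + 774.39 + 2149.52
0.995 × C = 375443.04
C = 375443.04 / 0.995 = 377329.69
Insurance premium = 0.5% × 377329.69 = 1886.65
Import duty = 377329.69 × 14% = 52826.16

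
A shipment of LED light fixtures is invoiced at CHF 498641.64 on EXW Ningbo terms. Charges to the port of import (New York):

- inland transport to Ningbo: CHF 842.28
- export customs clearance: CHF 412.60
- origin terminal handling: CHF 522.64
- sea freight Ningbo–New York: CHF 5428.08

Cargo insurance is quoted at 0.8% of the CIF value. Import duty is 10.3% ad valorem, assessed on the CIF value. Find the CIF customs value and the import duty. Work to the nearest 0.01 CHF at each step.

Let C be the CIF value. C = EXW price + pre-shipment costs + freight + 0.8% × C
C − 0.8% × C = 498641.64 + 842.28 + 412.60 + 522.64 + 5428.08
0.992 × C = 505847.24
C = 505847.24 / 0.992 = 509926.65
Insurance premium = 0.8% × 509926.65 = 4079.41
Import duty = 509926.65 × 10.3% = 52522.44

CIF value: CHF 509926.65; import duty: CHF 52522.44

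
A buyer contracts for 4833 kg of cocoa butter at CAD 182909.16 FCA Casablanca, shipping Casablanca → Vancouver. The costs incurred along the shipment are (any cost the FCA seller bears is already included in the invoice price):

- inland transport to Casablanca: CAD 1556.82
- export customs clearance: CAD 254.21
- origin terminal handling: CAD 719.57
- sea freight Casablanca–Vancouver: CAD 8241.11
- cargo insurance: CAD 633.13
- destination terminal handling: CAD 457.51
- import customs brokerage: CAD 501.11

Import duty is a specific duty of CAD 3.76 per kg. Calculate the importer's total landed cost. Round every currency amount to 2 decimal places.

FCA: the seller delivers export-cleared goods to the carrier; the buyer bears costs from that point.
Already in the invoice (seller's account under FCA): inland to port, export clearance — exclude.
CIF value = FCA price + origin terminal + freight + insurance = 182909.16 + 719.57 + 8241.11 + 633.13 = 192502.97
Import duty = 4833 × 3.76 = 18172.08
Buyer bears: origin terminal 719.57 + freight 8241.11 + insurance 633.13 + destination terminal 457.51 + brokerage 501.11 + duty 18172.08 = 28724.51
Landed cost = invoice 182909.16 + 28724.51 = 211633.67

Total landed cost: CAD 211633.67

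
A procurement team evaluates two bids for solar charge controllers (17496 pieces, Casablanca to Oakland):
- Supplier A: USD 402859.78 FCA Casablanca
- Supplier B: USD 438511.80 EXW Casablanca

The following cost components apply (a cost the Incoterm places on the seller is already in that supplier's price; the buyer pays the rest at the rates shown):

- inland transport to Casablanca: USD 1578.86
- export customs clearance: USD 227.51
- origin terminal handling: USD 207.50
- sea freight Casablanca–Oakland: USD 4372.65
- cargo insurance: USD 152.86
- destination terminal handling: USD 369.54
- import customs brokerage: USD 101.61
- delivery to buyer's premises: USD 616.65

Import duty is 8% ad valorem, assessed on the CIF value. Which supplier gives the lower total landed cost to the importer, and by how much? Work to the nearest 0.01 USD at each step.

Supplier A is cheaper by USD 40455.06

Supplier A (FCA):
CIF value = FCA price + origin terminal + freight + insurance = 402859.78 + 207.50 + 4372.65 + 152.86 = 407592.79
Import duty = 407592.79 × 8% = 32607.42
Buyer bears (A): 207.50 + 4372.65 + 152.86 + 369.54 + 101.61 + 616.65 = 5820.81
Landed cost (A) = invoice 402859.78 + 5820.81 + duty 32607.42 = 441288.01
Supplier B (EXW):
CIF value = EXW price + inland to port + export clearance + origin terminal + freight + insurance = 438511.80 + 1578.86 + 227.51 + 207.50 + 4372.65 + 152.86 = 445051.18
Import duty = 445051.18 × 8% = 35604.09
Buyer bears (B): 1578.86 + 227.51 + 207.50 + 4372.65 + 152.86 + 369.54 + 101.61 + 616.65 = 7627.18
Landed cost (B) = invoice 438511.80 + 7627.18 + duty 35604.09 = 481743.07
Difference = |441288.01 − 481743.07| = 40455.06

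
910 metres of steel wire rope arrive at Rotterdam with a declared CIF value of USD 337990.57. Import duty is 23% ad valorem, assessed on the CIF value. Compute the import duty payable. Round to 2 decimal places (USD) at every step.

Import duty: USD 77737.83

Import duty = 337990.57 × 23% = 77737.83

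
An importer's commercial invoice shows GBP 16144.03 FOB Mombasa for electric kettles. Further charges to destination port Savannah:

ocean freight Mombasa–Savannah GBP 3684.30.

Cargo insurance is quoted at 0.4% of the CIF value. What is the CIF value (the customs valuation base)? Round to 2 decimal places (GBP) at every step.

CIF value: GBP 19907.96

Let C be the CIF value. C = FOB price + freight + 0.4% × C
C − 0.4% × C = 16144.03 + 3684.30
0.996 × C = 19828.33
C = 19828.33 / 0.996 = 19907.96
Insurance premium = 0.4% × 19907.96 = 79.63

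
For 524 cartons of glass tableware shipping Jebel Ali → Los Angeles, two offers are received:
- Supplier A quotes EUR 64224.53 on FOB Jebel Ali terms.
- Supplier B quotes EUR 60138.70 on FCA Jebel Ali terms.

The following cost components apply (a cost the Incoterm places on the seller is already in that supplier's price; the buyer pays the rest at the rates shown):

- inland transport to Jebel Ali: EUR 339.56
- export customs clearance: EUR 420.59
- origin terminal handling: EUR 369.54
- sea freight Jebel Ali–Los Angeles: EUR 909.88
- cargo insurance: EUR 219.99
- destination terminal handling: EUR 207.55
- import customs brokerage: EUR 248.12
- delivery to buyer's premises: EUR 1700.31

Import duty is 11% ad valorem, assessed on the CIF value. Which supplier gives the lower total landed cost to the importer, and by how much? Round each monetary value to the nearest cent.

Supplier A (FOB):
CIF value = FOB price + freight + insurance = 64224.53 + 909.88 + 219.99 = 65354.40
Import duty = 65354.40 × 11% = 7188.98
Buyer bears (A): 909.88 + 219.99 + 207.55 + 248.12 + 1700.31 = 3285.85
Landed cost (A) = invoice 64224.53 + 3285.85 + duty 7188.98 = 74699.36
Supplier B (FCA):
CIF value = FCA price + origin terminal + freight + insurance = 60138.70 + 369.54 + 909.88 + 219.99 = 61638.11
Import duty = 61638.11 × 11% = 6780.19
Buyer bears (B): 369.54 + 909.88 + 219.99 + 207.55 + 248.12 + 1700.31 = 3655.39
Landed cost (B) = invoice 60138.70 + 3655.39 + duty 6780.19 = 70574.28
Difference = |74699.36 − 70574.28| = 4125.08

Supplier B is cheaper by EUR 4125.08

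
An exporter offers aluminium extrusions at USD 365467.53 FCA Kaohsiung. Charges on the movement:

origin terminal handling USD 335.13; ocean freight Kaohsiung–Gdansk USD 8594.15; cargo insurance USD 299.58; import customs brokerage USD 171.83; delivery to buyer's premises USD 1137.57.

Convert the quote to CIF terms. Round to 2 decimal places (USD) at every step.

CIF price: USD 374696.39

Not relevant to the conversion: brokerage, delivery — on the buyer under both terms; not part of either seller's price.
From FCA to CIF, the seller additionally bears: origin terminal, freight, insurance.
CIF price = 365467.53 + 335.13 + 8594.15 + 299.58 = 374696.39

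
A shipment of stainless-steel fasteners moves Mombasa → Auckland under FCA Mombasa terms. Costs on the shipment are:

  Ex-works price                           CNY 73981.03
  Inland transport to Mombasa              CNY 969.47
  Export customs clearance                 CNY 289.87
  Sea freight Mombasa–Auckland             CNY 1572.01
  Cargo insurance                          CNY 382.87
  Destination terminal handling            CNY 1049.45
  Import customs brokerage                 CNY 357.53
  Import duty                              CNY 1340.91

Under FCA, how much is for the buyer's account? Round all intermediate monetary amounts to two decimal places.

Buyer's account: CNY 4702.77

FCA: the seller delivers export-cleared goods to the carrier; the buyer bears costs from that point.
Seller's account: goods 73981.03 + inland to port 969.47 + export clearance 289.87 = 75240.37
Buyer's account: freight 1572.01 + insurance 382.87 + destination terminal 1049.45 + brokerage 357.53 + duty 1340.91 = 4702.77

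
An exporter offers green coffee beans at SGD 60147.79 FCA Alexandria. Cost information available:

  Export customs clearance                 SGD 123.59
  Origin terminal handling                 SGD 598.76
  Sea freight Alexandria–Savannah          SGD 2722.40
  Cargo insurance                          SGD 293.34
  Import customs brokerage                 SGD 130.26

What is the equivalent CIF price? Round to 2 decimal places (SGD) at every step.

CIF price: SGD 63762.29

Not relevant to the conversion: export clearance — on the seller under both FCA and CIF; already in the FCA price and stays in the CIF price. brokerage — on the buyer under both terms; not part of either seller's price.
From FCA to CIF, the seller additionally bears: origin terminal, freight, insurance.
CIF price = 60147.79 + 598.76 + 2722.40 + 293.34 = 63762.29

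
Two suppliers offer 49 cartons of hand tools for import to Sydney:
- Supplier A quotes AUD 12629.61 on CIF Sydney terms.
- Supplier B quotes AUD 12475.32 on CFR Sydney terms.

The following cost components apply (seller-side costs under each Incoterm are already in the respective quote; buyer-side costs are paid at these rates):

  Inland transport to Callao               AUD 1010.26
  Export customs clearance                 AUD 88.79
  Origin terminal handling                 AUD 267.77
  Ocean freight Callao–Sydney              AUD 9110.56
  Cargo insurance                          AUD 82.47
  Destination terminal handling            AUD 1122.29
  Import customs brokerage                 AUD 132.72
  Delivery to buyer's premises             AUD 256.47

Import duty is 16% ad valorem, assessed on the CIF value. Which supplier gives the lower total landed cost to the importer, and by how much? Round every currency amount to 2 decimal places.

Supplier B is cheaper by AUD 83.31

Supplier A (CIF):
The CIF price already equals the CIF value: 12629.61
Import duty = 12629.61 × 16% = 2020.74
Buyer bears (A): 1122.29 + 132.72 + 256.47 = 1511.48
Landed cost (A) = invoice 12629.61 + 1511.48 + duty 2020.74 = 16161.83
Supplier B (CFR):
CIF value = CFR price + insurance = 12475.32 + 82.47 = 12557.79
Import duty = 12557.79 × 16% = 2009.25
Buyer bears (B): 82.47 + 1122.29 + 132.72 + 256.47 = 1593.95
Landed cost (B) = invoice 12475.32 + 1593.95 + duty 2009.25 = 16078.52
Difference = |16161.83 − 16078.52| = 83.31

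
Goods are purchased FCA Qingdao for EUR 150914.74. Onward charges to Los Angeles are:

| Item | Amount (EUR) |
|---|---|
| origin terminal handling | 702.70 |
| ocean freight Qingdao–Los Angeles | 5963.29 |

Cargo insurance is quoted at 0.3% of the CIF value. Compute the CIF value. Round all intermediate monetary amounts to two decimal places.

CIF value: EUR 158054.89

Let C be the CIF value. C = FCA price + pre-shipment costs + freight + 0.3% × C
C − 0.3% × C = 150914.74 + 702.70 + 5963.29
0.997 × C = 157580.73
C = 157580.73 / 0.997 = 158054.89
Insurance premium = 0.3% × 158054.89 = 474.16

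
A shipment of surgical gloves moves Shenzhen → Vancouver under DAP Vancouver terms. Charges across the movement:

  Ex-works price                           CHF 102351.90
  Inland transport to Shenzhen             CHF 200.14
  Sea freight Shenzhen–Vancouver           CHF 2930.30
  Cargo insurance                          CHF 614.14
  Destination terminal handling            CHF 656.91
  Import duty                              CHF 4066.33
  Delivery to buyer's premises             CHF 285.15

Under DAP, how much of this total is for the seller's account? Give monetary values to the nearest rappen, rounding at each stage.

DAP: the seller bears all costs to the named destination except import duty and clearance.
Seller's account: goods 102351.90 + inland to port 200.14 + freight 2930.30 + insurance 614.14 + destination terminal 656.91 + delivery 285.15 = 107038.54
Buyer's account: duty 4066.33 = 4066.33

Seller's account: CHF 107038.54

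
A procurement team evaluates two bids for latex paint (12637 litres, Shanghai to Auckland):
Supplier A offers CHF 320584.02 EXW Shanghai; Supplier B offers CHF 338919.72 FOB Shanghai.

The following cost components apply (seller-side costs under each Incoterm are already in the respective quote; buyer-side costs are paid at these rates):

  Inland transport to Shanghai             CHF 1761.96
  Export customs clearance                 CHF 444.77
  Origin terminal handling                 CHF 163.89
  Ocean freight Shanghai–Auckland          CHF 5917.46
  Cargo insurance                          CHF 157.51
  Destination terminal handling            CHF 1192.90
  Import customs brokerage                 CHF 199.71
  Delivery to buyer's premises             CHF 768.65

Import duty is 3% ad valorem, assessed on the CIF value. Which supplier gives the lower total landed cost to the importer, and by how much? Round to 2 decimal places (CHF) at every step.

Supplier A (EXW):
CIF value = EXW price + inland to port + export clearance + origin terminal + freight + insurance = 320584.02 + 1761.96 + 444.77 + 163.89 + 5917.46 + 157.51 = 329029.61
Import duty = 329029.61 × 3% = 9870.89
Buyer bears (A): 1761.96 + 444.77 + 163.89 + 5917.46 + 157.51 + 1192.90 + 199.71 + 768.65 = 10606.85
Landed cost (A) = invoice 320584.02 + 10606.85 + duty 9870.89 = 341061.76
Supplier B (FOB):
CIF value = FOB price + freight + insurance = 338919.72 + 5917.46 + 157.51 = 344994.69
Import duty = 344994.69 × 3% = 10349.84
Buyer bears (B): 5917.46 + 157.51 + 1192.90 + 199.71 + 768.65 = 8236.23
Landed cost (B) = invoice 338919.72 + 8236.23 + duty 10349.84 = 357505.79
Difference = |341061.76 − 357505.79| = 16444.03

Supplier A is cheaper by CHF 16444.03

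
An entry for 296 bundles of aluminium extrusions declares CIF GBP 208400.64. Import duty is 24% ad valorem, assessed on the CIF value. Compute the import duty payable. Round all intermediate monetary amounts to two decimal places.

Import duty: GBP 50016.15

Import duty = 208400.64 × 24% = 50016.15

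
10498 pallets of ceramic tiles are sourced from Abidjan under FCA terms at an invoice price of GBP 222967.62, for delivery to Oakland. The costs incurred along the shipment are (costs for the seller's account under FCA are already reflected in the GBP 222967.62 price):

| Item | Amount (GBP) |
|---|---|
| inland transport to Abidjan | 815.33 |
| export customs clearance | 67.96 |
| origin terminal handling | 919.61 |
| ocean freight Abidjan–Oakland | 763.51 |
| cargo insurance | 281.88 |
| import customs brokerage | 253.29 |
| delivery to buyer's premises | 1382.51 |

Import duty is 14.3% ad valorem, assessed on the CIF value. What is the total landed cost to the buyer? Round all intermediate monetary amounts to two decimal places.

Total landed cost: GBP 258733.78

FCA: the seller delivers export-cleared goods to the carrier; the buyer bears costs from that point.
Already in the invoice (seller's account under FCA): inland to port, export clearance — exclude.
CIF value = FCA price + origin terminal + freight + insurance = 222967.62 + 919.61 + 763.51 + 281.88 = 224932.62
Import duty = 224932.62 × 14.3% = 32165.36
Buyer bears: origin terminal 919.61 + freight 763.51 + insurance 281.88 + brokerage 253.29 + delivery 1382.51 + duty 32165.36 = 35766.16
Landed cost = invoice 222967.62 + 35766.16 = 258733.78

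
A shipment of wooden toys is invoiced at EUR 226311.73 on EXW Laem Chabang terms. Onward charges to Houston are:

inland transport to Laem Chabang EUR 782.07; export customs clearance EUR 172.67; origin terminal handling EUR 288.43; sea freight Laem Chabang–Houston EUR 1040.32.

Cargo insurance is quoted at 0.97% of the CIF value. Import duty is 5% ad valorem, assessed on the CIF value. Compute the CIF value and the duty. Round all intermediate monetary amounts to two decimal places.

Let C be the CIF value. C = EXW price + pre-shipment costs + freight + 0.97% × C
C − 0.97% × C = 226311.73 + 782.07 + 172.67 + 288.43 + 1040.32
0.9903 × C = 228595.22
C = 228595.22 / 0.9903 = 230834.31
Insurance premium = 0.97% × 230834.31 = 2239.09
Import duty = 230834.31 × 5% = 11541.72

CIF value: EUR 230834.31; import duty: EUR 11541.72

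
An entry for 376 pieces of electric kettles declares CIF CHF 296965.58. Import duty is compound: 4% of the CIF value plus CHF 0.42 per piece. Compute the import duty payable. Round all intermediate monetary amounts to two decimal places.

Import duty: CHF 12036.54

Ad valorem component: 296965.58 × 4% = 11878.62
Specific component: 376 × 0.42 = 157.92
Import duty = 11878.62 + 157.92 = 12036.54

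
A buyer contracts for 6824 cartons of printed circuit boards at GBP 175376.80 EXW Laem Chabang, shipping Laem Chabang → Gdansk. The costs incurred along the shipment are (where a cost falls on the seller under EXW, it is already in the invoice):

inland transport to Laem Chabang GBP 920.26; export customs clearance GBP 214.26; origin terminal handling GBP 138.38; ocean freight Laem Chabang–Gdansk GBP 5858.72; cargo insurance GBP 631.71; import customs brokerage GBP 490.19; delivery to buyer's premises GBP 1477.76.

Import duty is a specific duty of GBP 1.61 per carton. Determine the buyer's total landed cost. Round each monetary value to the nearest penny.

Total landed cost: GBP 196094.72

EXW: the seller makes goods available at their premises; the buyer bears all onward costs.
CIF value = EXW price + inland to port + export clearance + origin terminal + freight + insurance = 175376.80 + 920.26 + 214.26 + 138.38 + 5858.72 + 631.71 = 183140.13
Import duty = 6824 × 1.61 = 10986.64
Buyer bears: inland to port 920.26 + export clearance 214.26 + origin terminal 138.38 + freight 5858.72 + insurance 631.71 + brokerage 490.19 + delivery 1477.76 + duty 10986.64 = 20717.92
Landed cost = invoice 175376.80 + 20717.92 = 196094.72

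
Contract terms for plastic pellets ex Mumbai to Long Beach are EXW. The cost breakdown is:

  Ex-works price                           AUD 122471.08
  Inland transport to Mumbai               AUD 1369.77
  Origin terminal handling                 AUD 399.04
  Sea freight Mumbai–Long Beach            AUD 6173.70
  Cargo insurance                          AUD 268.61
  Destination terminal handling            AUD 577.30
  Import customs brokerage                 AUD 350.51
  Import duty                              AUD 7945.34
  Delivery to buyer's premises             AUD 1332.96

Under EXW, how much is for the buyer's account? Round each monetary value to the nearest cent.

EXW: the seller makes goods available at their premises; the buyer bears all onward costs.
Seller's account: goods 122471.08 = 122471.08
Buyer's account: inland to port 1369.77 + origin terminal 399.04 + freight 6173.70 + insurance 268.61 + destination terminal 577.30 + brokerage 350.51 + duty 7945.34 + delivery 1332.96 = 18417.23

Buyer's account: AUD 18417.23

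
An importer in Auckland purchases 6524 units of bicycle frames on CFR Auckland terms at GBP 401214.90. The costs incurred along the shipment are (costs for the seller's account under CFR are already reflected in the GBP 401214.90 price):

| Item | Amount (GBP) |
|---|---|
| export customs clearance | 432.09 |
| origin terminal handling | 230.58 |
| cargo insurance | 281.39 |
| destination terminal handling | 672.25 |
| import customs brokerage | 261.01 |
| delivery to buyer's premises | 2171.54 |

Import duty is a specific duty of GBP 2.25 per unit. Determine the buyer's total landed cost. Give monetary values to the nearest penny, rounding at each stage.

Total landed cost: GBP 419280.09

CFR: the seller pays costs through ocean freight to the destination port, but not insurance.
Already in the invoice (seller's account under CFR): export clearance, origin terminal — exclude.
CIF value = CFR price + insurance = 401214.90 + 281.39 = 401496.29
Import duty = 6524 × 2.25 = 14679.00
Buyer bears: insurance 281.39 + destination terminal 672.25 + brokerage 261.01 + delivery 2171.54 + duty 14679.00 = 18065.19
Landed cost = invoice 401214.90 + 18065.19 = 419280.09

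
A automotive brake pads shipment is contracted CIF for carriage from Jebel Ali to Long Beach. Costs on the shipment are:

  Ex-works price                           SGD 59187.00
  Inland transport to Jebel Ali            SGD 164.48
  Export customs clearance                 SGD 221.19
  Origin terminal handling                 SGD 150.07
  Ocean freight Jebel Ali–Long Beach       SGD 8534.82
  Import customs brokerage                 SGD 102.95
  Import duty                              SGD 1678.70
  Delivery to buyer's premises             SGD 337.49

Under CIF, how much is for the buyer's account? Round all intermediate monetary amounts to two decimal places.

CIF: the seller pays costs through ocean freight and marine insurance to the destination port.
Seller's account: goods 59187.00 + inland to port 164.48 + export clearance 221.19 + origin terminal 150.07 + freight 8534.82 = 68257.56
Buyer's account: brokerage 102.95 + duty 1678.70 + delivery 337.49 = 2119.14

Buyer's account: SGD 2119.14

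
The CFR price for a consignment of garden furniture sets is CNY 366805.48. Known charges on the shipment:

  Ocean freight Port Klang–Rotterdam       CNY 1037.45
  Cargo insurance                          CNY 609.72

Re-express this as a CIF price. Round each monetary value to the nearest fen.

CIF price: CNY 367415.20

Not relevant to the conversion: freight — on the seller under both CFR and CIF; already in the CFR price and stays in the CIF price.
From CFR to CIF, the seller additionally bears: insurance.
CIF price = 366805.48 + 609.72 = 367415.20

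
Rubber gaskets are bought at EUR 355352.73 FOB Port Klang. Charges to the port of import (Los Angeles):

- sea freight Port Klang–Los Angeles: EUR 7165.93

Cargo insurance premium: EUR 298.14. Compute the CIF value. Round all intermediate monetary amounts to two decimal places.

CIF = FOB price + freight + insurance
CIF = 355352.73 + 7165.93 + 298.14 = 362816.80

CIF value: EUR 362816.80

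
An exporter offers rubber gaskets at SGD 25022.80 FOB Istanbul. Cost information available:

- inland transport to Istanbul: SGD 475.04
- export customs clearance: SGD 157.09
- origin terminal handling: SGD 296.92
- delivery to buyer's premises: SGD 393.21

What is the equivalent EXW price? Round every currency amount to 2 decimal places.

Not relevant to the conversion: delivery — on the buyer under both terms; not part of either seller's price.
From FOB to EXW, the seller no longer bears: inland to port, export clearance, origin terminal.
EXW price = 25022.80 − 475.04 − 157.09 − 296.92 = 24093.75

EXW price: SGD 24093.75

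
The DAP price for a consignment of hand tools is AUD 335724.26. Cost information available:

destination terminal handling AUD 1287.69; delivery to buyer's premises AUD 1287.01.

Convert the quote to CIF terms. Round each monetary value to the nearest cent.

From DAP to CIF, the seller no longer bears: destination terminal, delivery.
CIF price = 335724.26 − 1287.69 − 1287.01 = 333149.56

CIF price: AUD 333149.56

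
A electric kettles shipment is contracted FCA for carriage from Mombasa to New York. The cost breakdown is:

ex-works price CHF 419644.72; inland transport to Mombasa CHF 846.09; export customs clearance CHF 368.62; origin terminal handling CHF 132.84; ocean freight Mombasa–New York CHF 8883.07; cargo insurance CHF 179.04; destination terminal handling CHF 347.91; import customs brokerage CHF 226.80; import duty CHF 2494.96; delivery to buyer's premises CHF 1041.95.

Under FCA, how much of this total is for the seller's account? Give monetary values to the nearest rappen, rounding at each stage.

Seller's account: CHF 420859.43

FCA: the seller delivers export-cleared goods to the carrier; the buyer bears costs from that point.
Seller's account: goods 419644.72 + inland to port 846.09 + export clearance 368.62 = 420859.43
Buyer's account: origin terminal 132.84 + freight 8883.07 + insurance 179.04 + destination terminal 347.91 + brokerage 226.80 + duty 2494.96 + delivery 1041.95 = 13306.57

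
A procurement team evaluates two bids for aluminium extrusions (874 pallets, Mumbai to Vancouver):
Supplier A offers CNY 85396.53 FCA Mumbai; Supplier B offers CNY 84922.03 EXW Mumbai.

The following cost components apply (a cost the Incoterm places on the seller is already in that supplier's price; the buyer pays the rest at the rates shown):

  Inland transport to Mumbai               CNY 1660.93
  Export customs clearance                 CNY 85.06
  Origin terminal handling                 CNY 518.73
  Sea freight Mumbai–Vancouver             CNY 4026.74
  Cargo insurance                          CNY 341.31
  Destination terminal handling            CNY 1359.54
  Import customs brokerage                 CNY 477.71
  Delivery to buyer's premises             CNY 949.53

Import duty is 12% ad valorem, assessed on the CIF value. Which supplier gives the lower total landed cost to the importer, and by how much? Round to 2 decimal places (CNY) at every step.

Supplier A is cheaper by CNY 1424.07

Supplier A (FCA):
CIF value = FCA price + origin terminal + freight + insurance = 85396.53 + 518.73 + 4026.74 + 341.31 = 90283.31
Import duty = 90283.31 × 12% = 10834.00
Buyer bears (A): 518.73 + 4026.74 + 341.31 + 1359.54 + 477.71 + 949.53 = 7673.56
Landed cost (A) = invoice 85396.53 + 7673.56 + duty 10834.00 = 103904.09
Supplier B (EXW):
CIF value = EXW price + inland to port + export clearance + origin terminal + freight + insurance = 84922.03 + 1660.93 + 85.06 + 518.73 + 4026.74 + 341.31 = 91554.80
Import duty = 91554.80 × 12% = 10986.58
Buyer bears (B): 1660.93 + 85.06 + 518.73 + 4026.74 + 341.31 + 1359.54 + 477.71 + 949.53 = 9419.55
Landed cost (B) = invoice 84922.03 + 9419.55 + duty 10986.58 = 105328.16
Difference = |103904.09 − 105328.16| = 1424.07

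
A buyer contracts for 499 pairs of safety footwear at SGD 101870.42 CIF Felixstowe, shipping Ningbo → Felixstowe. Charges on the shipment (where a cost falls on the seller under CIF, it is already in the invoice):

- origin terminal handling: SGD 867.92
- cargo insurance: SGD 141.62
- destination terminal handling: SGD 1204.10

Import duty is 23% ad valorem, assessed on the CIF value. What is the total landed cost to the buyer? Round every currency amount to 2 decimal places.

CIF: the seller pays costs through ocean freight and marine insurance to the destination port.
Already in the invoice (seller's account under CIF): origin terminal, insurance — exclude.
The CIF price already equals the CIF value: 101870.42
Import duty = 101870.42 × 23% = 23430.20
Buyer bears: destination terminal 1204.10 + duty 23430.20 = 24634.30
Landed cost = invoice 101870.42 + 24634.30 = 126504.72

Total landed cost: SGD 126504.72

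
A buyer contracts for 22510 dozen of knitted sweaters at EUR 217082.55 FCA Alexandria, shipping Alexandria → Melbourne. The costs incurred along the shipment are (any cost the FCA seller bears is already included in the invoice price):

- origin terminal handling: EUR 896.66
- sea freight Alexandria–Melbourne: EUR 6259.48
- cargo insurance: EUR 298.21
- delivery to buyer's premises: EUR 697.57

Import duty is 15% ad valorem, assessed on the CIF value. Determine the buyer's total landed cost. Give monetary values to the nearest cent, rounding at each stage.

FCA: the seller delivers export-cleared goods to the carrier; the buyer bears costs from that point.
CIF value = FCA price + origin terminal + freight + insurance = 217082.55 + 896.66 + 6259.48 + 298.21 = 224536.90
Import duty = 224536.90 × 15% = 33680.54
Buyer bears: origin terminal 896.66 + freight 6259.48 + insurance 298.21 + delivery 697.57 + duty 33680.54 = 41832.46
Landed cost = invoice 217082.55 + 41832.46 = 258915.01

Total landed cost: EUR 258915.01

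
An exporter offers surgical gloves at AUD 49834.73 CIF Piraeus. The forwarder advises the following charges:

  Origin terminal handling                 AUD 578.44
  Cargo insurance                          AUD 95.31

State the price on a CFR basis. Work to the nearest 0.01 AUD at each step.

Not relevant to the conversion: origin terminal — on the seller under both CIF and CFR; already in the CIF price and stays in the CFR price.
From CIF to CFR, the seller no longer bears: insurance.
CFR price = 49834.73 − 95.31 = 49739.42

CFR price: AUD 49739.42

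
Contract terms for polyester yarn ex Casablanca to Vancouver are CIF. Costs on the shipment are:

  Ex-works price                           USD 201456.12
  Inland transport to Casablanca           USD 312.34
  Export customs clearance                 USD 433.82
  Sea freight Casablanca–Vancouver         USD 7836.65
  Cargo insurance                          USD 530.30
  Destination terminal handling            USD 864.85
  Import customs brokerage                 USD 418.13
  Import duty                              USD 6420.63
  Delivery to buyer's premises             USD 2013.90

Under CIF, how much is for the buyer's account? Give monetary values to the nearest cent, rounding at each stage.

CIF: the seller pays costs through ocean freight and marine insurance to the destination port.
Seller's account: goods 201456.12 + inland to port 312.34 + export clearance 433.82 + freight 7836.65 + insurance 530.30 = 210569.23
Buyer's account: destination terminal 864.85 + brokerage 418.13 + duty 6420.63 + delivery 2013.90 = 9717.51

Buyer's account: USD 9717.51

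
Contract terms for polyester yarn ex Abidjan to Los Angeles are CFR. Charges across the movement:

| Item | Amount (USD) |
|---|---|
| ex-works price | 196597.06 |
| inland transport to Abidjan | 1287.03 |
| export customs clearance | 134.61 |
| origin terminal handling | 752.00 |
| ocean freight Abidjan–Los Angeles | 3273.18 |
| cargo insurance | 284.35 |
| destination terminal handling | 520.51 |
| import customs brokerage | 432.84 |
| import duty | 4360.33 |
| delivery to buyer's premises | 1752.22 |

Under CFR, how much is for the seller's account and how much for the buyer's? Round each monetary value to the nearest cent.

Seller: USD 202043.88; buyer: USD 7350.25

CFR: the seller pays costs through ocean freight to the destination port, but not insurance.
Seller's account: goods 196597.06 + inland to port 1287.03 + export clearance 134.61 + origin terminal 752.00 + freight 3273.18 = 202043.88
Buyer's account: insurance 284.35 + destination terminal 520.51 + brokerage 432.84 + duty 4360.33 + delivery 1752.22 = 7350.25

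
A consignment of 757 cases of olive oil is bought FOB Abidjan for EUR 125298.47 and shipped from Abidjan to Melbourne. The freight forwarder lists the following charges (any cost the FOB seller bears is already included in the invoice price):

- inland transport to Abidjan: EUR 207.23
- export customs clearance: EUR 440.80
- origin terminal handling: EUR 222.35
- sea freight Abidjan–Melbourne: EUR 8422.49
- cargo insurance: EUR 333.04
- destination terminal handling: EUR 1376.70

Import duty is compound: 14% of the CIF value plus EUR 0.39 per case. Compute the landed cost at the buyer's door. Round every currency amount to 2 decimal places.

FOB: the seller bears costs until goods are on board at the origin port; the buyer bears freight, insurance and all costs thereafter.
Already in the invoice (seller's account under FOB): inland to port, export clearance, origin terminal — exclude.
CIF value = FOB price + freight + insurance = 125298.47 + 8422.49 + 333.04 = 134054.00
Ad valorem component: 134054.00 × 14% = 18767.56
Specific component: 757 × 0.39 = 295.23
Import duty = 18767.56 + 295.23 = 19062.79
Buyer bears: freight 8422.49 + insurance 333.04 + destination terminal 1376.70 + duty 19062.79 = 29195.02
Landed cost = invoice 125298.47 + 29195.02 = 154493.49

Total landed cost: EUR 154493.49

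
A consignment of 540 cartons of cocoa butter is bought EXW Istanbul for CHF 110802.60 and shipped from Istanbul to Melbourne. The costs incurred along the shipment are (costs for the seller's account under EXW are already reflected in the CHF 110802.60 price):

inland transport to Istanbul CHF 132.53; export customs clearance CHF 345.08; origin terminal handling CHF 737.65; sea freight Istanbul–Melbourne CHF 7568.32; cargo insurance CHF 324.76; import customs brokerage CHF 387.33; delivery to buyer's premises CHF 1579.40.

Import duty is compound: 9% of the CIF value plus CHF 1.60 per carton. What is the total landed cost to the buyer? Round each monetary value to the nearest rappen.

EXW: the seller makes goods available at their premises; the buyer bears all onward costs.
CIF value = EXW price + inland to port + export clearance + origin terminal + freight + insurance = 110802.60 + 132.53 + 345.08 + 737.65 + 7568.32 + 324.76 = 119910.94
Ad valorem component: 119910.94 × 9% = 10791.98
Specific component: 540 × 1.60 = 864.00
Import duty = 10791.98 + 864.00 = 11655.98
Buyer bears: inland to port 132.53 + export clearance 345.08 + origin terminal 737.65 + freight 7568.32 + insurance 324.76 + brokerage 387.33 + delivery 1579.40 + duty 11655.98 = 22731.05
Landed cost = invoice 110802.60 + 22731.05 = 133533.65

Total landed cost: CHF 133533.65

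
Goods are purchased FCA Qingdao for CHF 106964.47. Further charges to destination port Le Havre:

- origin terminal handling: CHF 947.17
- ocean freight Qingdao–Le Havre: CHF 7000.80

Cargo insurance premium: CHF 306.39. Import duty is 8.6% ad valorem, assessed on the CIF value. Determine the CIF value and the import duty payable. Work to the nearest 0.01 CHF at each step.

CIF value: CHF 115218.83; import duty: CHF 9908.82

CIF = FCA price + pre-shipment costs + freight + insurance
CIF = 106964.47 + 947.17 + 7000.80 + 306.39 = 115218.83
Import duty = 115218.83 × 8.6% = 9908.82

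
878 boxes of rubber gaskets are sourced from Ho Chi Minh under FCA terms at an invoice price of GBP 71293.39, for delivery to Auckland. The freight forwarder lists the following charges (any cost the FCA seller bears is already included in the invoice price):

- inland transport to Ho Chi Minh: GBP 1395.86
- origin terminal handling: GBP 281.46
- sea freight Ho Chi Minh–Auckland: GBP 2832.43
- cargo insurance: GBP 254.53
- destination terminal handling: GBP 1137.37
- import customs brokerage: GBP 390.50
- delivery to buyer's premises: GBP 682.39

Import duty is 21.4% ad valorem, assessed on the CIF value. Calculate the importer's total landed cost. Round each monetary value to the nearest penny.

FCA: the seller delivers export-cleared goods to the carrier; the buyer bears costs from that point.
Already in the invoice (seller's account under FCA): inland to port — exclude.
CIF value = FCA price + origin terminal + freight + insurance = 71293.39 + 281.46 + 2832.43 + 254.53 = 74661.81
Import duty = 74661.81 × 21.4% = 15977.63
Buyer bears: origin terminal 281.46 + freight 2832.43 + insurance 254.53 + destination terminal 1137.37 + brokerage 390.50 + delivery 682.39 + duty 15977.63 = 21556.31
Landed cost = invoice 71293.39 + 21556.31 = 92849.70

Total landed cost: GBP 92849.70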